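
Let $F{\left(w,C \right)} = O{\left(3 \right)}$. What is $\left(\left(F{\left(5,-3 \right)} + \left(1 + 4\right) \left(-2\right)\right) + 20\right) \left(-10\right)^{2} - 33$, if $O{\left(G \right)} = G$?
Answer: $1267$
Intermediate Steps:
$F{\left(w,C \right)} = 3$
$\left(\left(F{\left(5,-3 \right)} + \left(1 + 4\right) \left(-2\right)\right) + 20\right) \left(-10\right)^{2} - 33 = \left(\left(3 + \left(1 + 4\right) \left(-2\right)\right) + 20\right) \left(-10\right)^{2} - 33 = \left(\left(3 + 5 \left(-2\right)\right) + 20\right) 100 - 33 = \left(\left(3 - 10\right) + 20\right) 100 - 33 = \left(-7 + 20\right) 100 - 33 = 13 \cdot 100 - 33 = 1300 - 33 = 1267$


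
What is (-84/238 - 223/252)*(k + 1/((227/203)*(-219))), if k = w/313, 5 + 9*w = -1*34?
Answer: 739667743/33329881998 ≈ 0.022192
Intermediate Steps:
w = -13/3 (w = -5/9 + (-1*34)/9 = -5/9 + (⅑)*(-34) = -5/9 - 34/9 = -13/3 ≈ -4.3333)
k = -13/939 (k = -13/3/313 = -13/3*1/313 = -13/939 ≈ -0.013845)
(-84/238 - 223/252)*(k + 1/((227/203)*(-219))) = (-84/238 - 223/252)*(-13/939 + 1/((227/203)*(-219))) = (-84*1/238 - 223*1/252)*(-13/939 - 1/219/(227*(1/203))) = (-6/17 - 223/252)*(-13/939 - 1/219/(227/203)) = -5303*(-13/939 + (203/227)*(-1/219))/4284 = -5303*(-13/939 - 203/49713)/4284 = -5303/4284*(-278962/15560169) = 739667743/33329881998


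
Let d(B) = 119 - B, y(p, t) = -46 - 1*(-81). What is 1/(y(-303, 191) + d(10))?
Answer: 1/144 ≈ 0.0069444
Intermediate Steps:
y(p, t) = 35 (y(p, t) = -46 + 81 = 35)
1/(y(-303, 191) + d(10)) = 1/(35 + (119 - 1*10)) = 1/(35 + (119 - 10)) = 1/(35 + 109) = 1/144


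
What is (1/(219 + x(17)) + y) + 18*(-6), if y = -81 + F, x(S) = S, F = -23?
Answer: -50031/236 ≈ -212.00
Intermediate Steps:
y = -104 (y = -81 - 23 = -104)
(1/(219 + x(17)) + y) + 18*(-6) = (1/(219 + 17) - 104) + 18*(-6) = (1/236 - 104) - 108 = -24543/236 - 108 = -50031/236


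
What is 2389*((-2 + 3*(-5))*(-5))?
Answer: 203065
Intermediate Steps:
2389*((-2 + 3*(-5))*(-5)) = 2389*((-2 - 15)*(-5)) = 2389*(-17*(-5)) = 2389*85 = 203065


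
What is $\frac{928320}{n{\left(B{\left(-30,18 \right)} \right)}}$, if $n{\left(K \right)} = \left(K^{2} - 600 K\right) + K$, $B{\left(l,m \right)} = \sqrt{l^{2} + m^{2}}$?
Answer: $- \frac{928320}{357577} - \frac{46338640 \sqrt{34}}{6078809} \approx -47.045$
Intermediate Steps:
$n{\left(K \right)} = K^{2} - 599 K$
$\frac{928320}{n{\left(B{\left(-30,18 \right)} \right)}} = \frac{928320}{\sqrt{\left(-30\right)^{2} + 18^{2}} \left(-599 + \sqrt{\left(-30\right)^{2} + 18^{2}}\right)} = \frac{928320}{\sqrt{900 + 324} \left(-599 + \sqrt{900 + 324}\right)} = \frac{928320}{\sqrt{1224} \left(-599 + \sqrt{1224}\right)} = \frac{928320}{6 \sqrt{34} \left(-599 + 6 \sqrt{34}\right)} = 928320 \frac{\sqrt{34}}{204 \left(-599 + 6 \sqrt{34}\right)} = \frac{77360 \sqrt{34}}{17 \left(-599 + 6 \sqrt{34}\right)}$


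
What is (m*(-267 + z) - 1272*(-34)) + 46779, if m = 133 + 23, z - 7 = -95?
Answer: 34647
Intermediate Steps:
z = -88 (z = 7 - 95 = -88)
m = 156
(m*(-267 + z) - 1272*(-34)) + 46779 = (156*(-267 - 88) - 1272*(-34)) + 46779 = (156*(-355) + 43248) + 46779 = (-55380 + 43248) + 46779 = -12132 + 46779 = 34647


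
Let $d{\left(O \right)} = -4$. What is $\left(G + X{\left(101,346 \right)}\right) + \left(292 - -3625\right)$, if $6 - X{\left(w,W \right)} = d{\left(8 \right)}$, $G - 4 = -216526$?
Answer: $-212595$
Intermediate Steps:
$G = -216522$ ($G = 4 - 216526 = -216522$)
$X{\left(w,W \right)} = 10$ ($X{\left(w,W \right)} = 6 - -4 = 6 + 4 = 10$)
$\left(G + X{\left(101,346 \right)}\right) + \left(292 - -3625\right) = \left(-216522 + 10\right) + \left(292 - -3625\right) = -216512 + \left(292 + 3625\right) = -216512 + 3917 = -212595$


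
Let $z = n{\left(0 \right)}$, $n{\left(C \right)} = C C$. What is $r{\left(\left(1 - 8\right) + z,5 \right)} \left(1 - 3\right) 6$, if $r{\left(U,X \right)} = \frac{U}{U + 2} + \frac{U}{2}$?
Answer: $\frac{126}{5} \approx 25.2$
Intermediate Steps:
$n{\left(C \right)} = C^{2}$
$z = 0$ ($z = 0^{2} = 0$)
$r{\left(U,X \right)} = \frac{U}{2} + \frac{U}{2 + U}$ ($r{\left(U,X \right)} = \frac{U}{2 + U} + U \frac{1}{2} = \frac{U}{2 + U} + \frac{U}{2} = \frac{U}{2} + \frac{U}{2 + U}$)
$r{\left(\left(1 - 8\right) + z,5 \right)} \left(1 - 3\right) 6 = \frac{\left(\left(1 - 8\right) + 0\right) \left(4 + \left(\left(1 - 8\right) + 0\right)\right)}{2 \left(2 + \left(\left(1 - 8\right) + 0\right)\right)} \left(1 - 3\right) 6 = \frac{\left(-7 + 0\right) \left(4 + \left(-7 + 0\right)\right)}{2 \left(2 + \left(-7 + 0\right)\right)} \left(\left(-2\right) 6\right) = \frac{1}{2} \left(-7\right) \frac{1}{2 - 7} \left(4 - 7\right) \left(-12\right) = \frac{1}{2} \left(-7\right) \frac{1}{-5} \left(-3\right) \left(-12\right) = \frac{1}{2} \left(-7\right) \left(- \frac{1}{5}\right) \left(-3\right) \left(-12\right) = \left(- \frac{21}{10}\right) \left(-12\right) = \frac{126}{5}$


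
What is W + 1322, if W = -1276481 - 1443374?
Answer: -2718533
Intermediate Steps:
W = -2719855
W + 1322 = -2719855 + 1322 = -2718533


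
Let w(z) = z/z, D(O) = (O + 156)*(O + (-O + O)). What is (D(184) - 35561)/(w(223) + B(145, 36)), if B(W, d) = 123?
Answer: 26999/124 ≈ 217.73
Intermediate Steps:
D(O) = O*(156 + O) (D(O) = (156 + O)*(O + 0) = (156 + O)*O = O*(156 + O))
w(z) = 1
(D(184) - 35561)/(w(223) + B(145, 36)) = (184*(156 + 184) - 35561)/(1 + 123) = (184*340 - 35561)/124 = (62560 - 35561)*(1/124) = 26999*(1/124) = 26999/124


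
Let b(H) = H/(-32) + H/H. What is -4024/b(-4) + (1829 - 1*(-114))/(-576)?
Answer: -2062231/576 ≈ -3580.3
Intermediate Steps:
b(H) = 1 - H/32 (b(H) = H*(-1/32) + 1 = -H/32 + 1 = 1 - H/32)
-4024/b(-4) + (1829 - 1*(-114))/(-576) = -4024/(1 - 1/32*(-4)) + (1829 - 1*(-114))/(-576) = -4024/(1 + 1/8) + (1829 + 114)*(-1/576) = -4024/9/8 + 1943*(-1/576) = -4024*8/9 - 1943/576 = -32192/9 - 1943/576 = -2062231/576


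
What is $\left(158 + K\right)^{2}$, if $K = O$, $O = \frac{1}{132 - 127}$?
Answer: $\frac{625681}{25} \approx 25027.0$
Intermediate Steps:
$O = \frac{1}{5} \approx 0.2$
$K = \frac{1}{5} \approx 0.2$
$\left(158 + K\right)^{2} = \left(158 + \frac{1}{5}\right)^{2} = \left(\frac{791}{5}\right)^{2} = \frac{625681}{25}$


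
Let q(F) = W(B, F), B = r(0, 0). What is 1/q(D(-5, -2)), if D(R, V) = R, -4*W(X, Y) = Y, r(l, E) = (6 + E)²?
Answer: ⅘ ≈ 0.80000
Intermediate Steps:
B = 36 (B = (6 + 0)² = 6² = 36)
W(X, Y) = -Y/4
q(F) = -F/4
1/q(D(-5, -2)) = 1/(-¼*(-5)) = 1/(5/4) = ⅘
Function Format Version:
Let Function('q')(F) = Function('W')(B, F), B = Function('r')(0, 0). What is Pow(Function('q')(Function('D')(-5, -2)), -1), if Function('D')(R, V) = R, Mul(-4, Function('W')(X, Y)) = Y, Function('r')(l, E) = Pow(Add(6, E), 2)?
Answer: Rational(4, 5) ≈ 0.80000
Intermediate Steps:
B = 36 (B = Pow(Add(6, 0), 2) = Pow(6, 2) = 36)
Function('W')(X, Y) = Mul(Rational(-1, 4), Y)
Function('q')(F) = Mul(Rational(-1, 4), F)
Pow(Function('q')(Function('D')(-5, -2)), -1) = Pow(Mul(Rational(-1, 4), -5), -1) = Pow(Rational(5, 4), -1) = Rational(4, 5)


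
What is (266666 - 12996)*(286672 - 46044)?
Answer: 61040104760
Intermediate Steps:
(266666 - 12996)*(286672 - 46044) = 253670*240628 = 61040104760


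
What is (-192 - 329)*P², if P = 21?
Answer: -229761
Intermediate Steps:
(-192 - 329)*P² = (-192 - 329)*21² = -521*441 = -229761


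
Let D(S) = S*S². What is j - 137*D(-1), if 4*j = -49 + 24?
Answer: 523/4 ≈ 130.75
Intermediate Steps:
D(S) = S³
j = -25/4 (j = (-49 + 24)/4 = (¼)*(-25) = -25/4 ≈ -6.2500)
j - 137*D(-1) = -25/4 - 137*(-1)³ = -25/4 - 137*(-1) = -25/4 + 137 = 523/4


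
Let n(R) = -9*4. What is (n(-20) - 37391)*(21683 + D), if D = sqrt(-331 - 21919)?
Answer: -811529641 - 187135*I*sqrt(890) ≈ -8.1153e+8 - 5.5828e+6*I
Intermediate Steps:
D = 5*I*sqrt(890) (D = sqrt(-22250) = 5*I*sqrt(890) ≈ 149.16*I)
n(R) = -36
(n(-20) - 37391)*(21683 + D) = (-36 - 37391)*(21683 + 5*I*sqrt(890)) = -37427*(21683 + 5*I*sqrt(890)) = -811529641 - 187135*I*sqrt(890)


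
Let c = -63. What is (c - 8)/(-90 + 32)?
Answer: 71/58 ≈ 1.2241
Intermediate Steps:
(c - 8)/(-90 + 32) = (-63 - 8)/(-90 + 32) = -71/(-58) = -71*(-1/58) = 71/58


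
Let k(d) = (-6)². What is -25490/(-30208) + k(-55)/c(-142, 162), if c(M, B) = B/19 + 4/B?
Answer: 125568277/24846080 ≈ 5.0538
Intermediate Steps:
c(M, B) = 4/B + B/19 (c(M, B) = B*(1/19) + 4/B = B/19 + 4/B = 4/B + B/19)
k(d) = 36
-25490/(-30208) + k(-55)/c(-142, 162) = -25490/(-30208) + 36/(4/162 + (1/19)*162) = -25490*(-1/30208) + 36/(4*(1/162) + 162/19) = 12745/15104 + 36/(2/81 + 162/19) = 12745/15104 + 36/(13160/1539) = 12745/15104 + 36*(1539/13160) = 12745/15104 + 13851/3290 = 125568277/24846080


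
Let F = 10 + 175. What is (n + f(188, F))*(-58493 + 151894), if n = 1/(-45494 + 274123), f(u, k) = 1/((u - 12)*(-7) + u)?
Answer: -21256666585/238688676 ≈ -89.056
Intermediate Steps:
F = 185
f(u, k) = 1/(84 - 6*u) (f(u, k) = 1/((-12 + u)*(-7) + u) = 1/((84 - 7*u) + u) = 1/(84 - 6*u))
n = 1/228629 ≈ 4.3739e-6
(n + f(188, F))*(-58493 + 151894) = (1/228629 - 1/(-84 + 6*188))*(-58493 + 151894) = (1/228629 - 1/(-84 + 1128))*93401 = (1/228629 - 1/1044)*93401 = -227585/238688676*93401 = -21256666585/238688676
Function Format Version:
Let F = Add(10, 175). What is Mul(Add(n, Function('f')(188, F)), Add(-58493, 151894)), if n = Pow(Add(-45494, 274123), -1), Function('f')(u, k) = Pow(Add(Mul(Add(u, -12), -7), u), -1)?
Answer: Rational(-21256666585, 238688676) ≈ -89.056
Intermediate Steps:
F = 185
Function('f')(u, k) = Pow(Add(84, Mul(-6, u)), -1) (Function('f')(u, k) = Pow(Add(Mul(Add(-12, u), -7), u), -1) = Pow(Add(Add(84, Mul(-7, u)), u), -1) = Pow(Add(84, Mul(-6, u)), -1))
n = Rational(1, 228629) (n = Pow(228629, -1) = Rational(1, 228629) ≈ 4.3739e-6)
Mul(Add(n, Function('f')(188, F)), Add(-58493, 151894)) = Mul(Add(Rational(1, 228629), Mul(-1, Pow(Add(-84, Mul(6, 188)), -1))), Add(-58493, 151894)) = Mul(Add(Rational(1, 228629), Mul(-1, Pow(Add(-84, 1128), -1))), 93401) = Mul(Add(Rational(1, 228629), Mul(-1, Pow(1044, -1))), 93401) = Mul(Add(Rational(1, 228629), Mul(-1, Rational(1, 1044))), 93401) = Mul(Add(Rational(1, 228629), Rational(-1, 1044)), 93401) = Mul(Rational(-227585, 238688676), 93401) = Rational(-21256666585, 238688676)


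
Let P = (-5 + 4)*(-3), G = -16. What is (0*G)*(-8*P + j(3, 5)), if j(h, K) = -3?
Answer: 0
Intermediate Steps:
P = 3 (P = -1*(-3) = 3)
(0*G)*(-8*P + j(3, 5)) = (0*(-16))*(-8*3 - 3) = 0*(-24 - 3) = 0*(-27) = 0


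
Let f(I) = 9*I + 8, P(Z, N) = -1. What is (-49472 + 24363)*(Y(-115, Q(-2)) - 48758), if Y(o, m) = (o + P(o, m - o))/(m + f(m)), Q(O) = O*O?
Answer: 14691903625/12 ≈ 1.2243e+9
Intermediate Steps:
f(I) = 8 + 9*I
Q(O) = O²
Y(o, m) = (-1 + o)/(8 + 10*m) (Y(o, m) = (o - 1)/(m + (8 + 9*m)) = (-1 + o)/(8 + 10*m))
(-49472 + 24363)*(Y(-115, Q(-2)) - 48758) = (-49472 + 24363)*((-1 - 115)/(2*(4 + 5*(-2)²)) - 48758) = -25109*((½)*(-116)/(4 + 5*4) - 48758) = -25109*((½)*(-116)/(4 + 20) - 48758) = -25109*((½)*(-116)/24 - 48758) = -25109*((½)*(1/24)*(-116) - 48758) = -25109*(-29/12 - 48758) = -25109*(-585125/12) = 14691903625/12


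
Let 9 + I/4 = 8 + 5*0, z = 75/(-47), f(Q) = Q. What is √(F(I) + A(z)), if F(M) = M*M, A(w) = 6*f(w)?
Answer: √14194/47 ≈ 2.5349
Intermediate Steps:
z = -75/47 (z = 75*(-1/47) = -75/47 ≈ -1.5957)
I = -4 (I = -36 + 4*(8 + 5*0) = -36 + 4*(8 + 0) = -36 + 4*8 = -36 + 32 = -4)
A(w) = 6*w
F(M) = M²
√(F(I) + A(z)) = √((-4)² + 6*(-75/47)) = √(16 - 450/47) = √(302/47) = √14194/47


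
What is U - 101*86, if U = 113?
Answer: -8573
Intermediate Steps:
U - 101*86 = 113 - 101*86 = 113 - 8686 = -8573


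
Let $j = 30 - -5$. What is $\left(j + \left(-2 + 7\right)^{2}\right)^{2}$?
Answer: $3600$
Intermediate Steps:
$j = 35$ ($j = 30 + 5 = 35$)
$\left(j + \left(-2 + 7\right)^{2}\right)^{2} = \left(35 + \left(-2 + 7\right)^{2}\right)^{2} = \left(35 + 5^{2}\right)^{2} = \left(35 + 25\right)^{2} = 60^{2} = 3600$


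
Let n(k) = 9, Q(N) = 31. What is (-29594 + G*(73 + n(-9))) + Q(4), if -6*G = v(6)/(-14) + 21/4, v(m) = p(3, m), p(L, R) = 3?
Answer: -829691/28 ≈ -29632.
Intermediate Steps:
v(m) = 3
G = -47/56 (G = -(3/(-14) + 21/4)/6 = -(3*(-1/14) + 21*(¼))/6 = -(-3/14 + 21/4)/6 = -⅙*141/28 = -47/56 ≈ -0.83929)
(-29594 + G*(73 + n(-9))) + Q(4) = (-29594 - 47*(73 + 9)/56) + 31 = (-29594 - 47/56*82) + 31 = (-29594 - 1927/28) + 31 = -830559/28 + 31 = -829691/28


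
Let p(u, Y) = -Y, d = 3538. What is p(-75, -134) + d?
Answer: 3672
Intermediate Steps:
p(-75, -134) + d = -1*(-134) + 3538 = 134 + 3538 = 3672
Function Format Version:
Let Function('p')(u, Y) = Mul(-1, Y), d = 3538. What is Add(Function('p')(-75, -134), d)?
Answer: 3672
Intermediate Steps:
Add(Function('p')(-75, -134), d) = Add(Mul(-1, -134), 3538) = Add(134, 3538) = 3672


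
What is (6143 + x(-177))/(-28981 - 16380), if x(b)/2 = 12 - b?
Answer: -6521/45361 ≈ -0.14376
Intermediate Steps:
x(b) = 24 - 2*b (x(b) = 2*(12 - b) = 24 - 2*b)
(6143 + x(-177))/(-28981 - 16380) = (6143 + (24 - 2*(-177)))/(-28981 - 16380) = (6143 + (24 + 354))/(-45361) = (6143 + 378)*(-1/45361) = 6521*(-1/45361) = -6521/45361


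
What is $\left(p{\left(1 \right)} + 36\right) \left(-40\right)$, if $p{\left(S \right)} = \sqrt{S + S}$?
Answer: $-1440 - 40 \sqrt{2} \approx -1496.6$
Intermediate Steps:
$p{\left(S \right)} = \sqrt{2} \sqrt{S}$ ($p{\left(S \right)} = \sqrt{2 S} = \sqrt{2} \sqrt{S}$)
$\left(p{\left(1 \right)} + 36\right) \left(-40\right) = \left(\sqrt{2} \sqrt{1} + 36\right) \left(-40\right) = \left(\sqrt{2} \cdot 1 + 36\right) \left(-40\right) = \left(\sqrt{2} + 36\right) \left(-40\right) = \left(36 + \sqrt{2}\right) \left(-40\right) = -1440 - 40 \sqrt{2}$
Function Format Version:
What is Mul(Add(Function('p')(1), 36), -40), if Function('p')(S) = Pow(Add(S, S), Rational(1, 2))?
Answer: Add(-1440, Mul(-40, Pow(2, Rational(1, 2)))) ≈ -1496.6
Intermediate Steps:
Function('p')(S) = Mul(Pow(2, Rational(1, 2)), Pow(S, Rational(1, 2))) (Function('p')(S) = Pow(Mul(2, S), Rational(1, 2)) = Mul(Pow(2, Rational(1, 2)), Pow(S, Rational(1, 2))))
Mul(Add(Function('p')(1), 36), -40) = Mul(Add(Mul(Pow(2, Rational(1, 2)), Pow(1, Rational(1, 2))), 36), -40) = Mul(Add(Mul(Pow(2, Rational(1, 2)), 1), 36), -40) = Mul(Add(Pow(2, Rational(1, 2)), 36), -40) = Mul(Add(36, Pow(2, Rational(1, 2))), -40) = Add(-1440, Mul(-40, Pow(2, Rational(1, 2))))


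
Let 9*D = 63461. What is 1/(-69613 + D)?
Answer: -9/563056 ≈ -1.5984e-5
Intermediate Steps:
D = 63461/9 (D = (⅑)*63461 = 63461/9 ≈ 7051.2)
1/(-69613 + D) = 1/(-69613 + 63461/9) = 1/(-563056/9) = -9/563056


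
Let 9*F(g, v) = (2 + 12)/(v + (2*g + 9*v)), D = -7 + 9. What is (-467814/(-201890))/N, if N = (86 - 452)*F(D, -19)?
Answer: 65260053/86207030 ≈ 0.75702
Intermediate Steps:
D = 2
F(g, v) = 14/(9*(2*g + 10*v)) (F(g, v) = ((2 + 12)/(v + (2*g + 9*v)))/9 = (14/(2*g + 10*v))/9 = 14/(9*(2*g + 10*v)))
N = 854/279 (N = (86 - 452)*(7/(9*(2 + 5*(-19)))) = -854/(3*(2 - 95)) = -854/(3*(-93)) = -854*(-1)/(3*93) = -366*(-7/837) = 854/279 ≈ 3.0609)
(-467814/(-201890))/N = (-467814/(-201890))/(854/279) = -467814*(-1/201890)*(279/854) = (233907/100945)*(279/854) = 65260053/86207030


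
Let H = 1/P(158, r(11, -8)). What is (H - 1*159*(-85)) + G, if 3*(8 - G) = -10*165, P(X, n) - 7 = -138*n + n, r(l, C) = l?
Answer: 21109499/1500 ≈ 14073.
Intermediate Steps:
P(X, n) = 7 - 137*n (P(X, n) = 7 + (-138*n + n) = 7 - 137*n)
H = -1/1500 (H = 1/(7 - 137*11) = 1/(7 - 1507) = 1/(-1500) = -1/1500 ≈ -0.00066667)
G = 558 (G = 8 - (-10)*165/3 = 8 - ⅓*(-1650) = 8 + 550 = 558)
(H - 1*159*(-85)) + G = (-1/1500 - 1*159*(-85)) + 558 = (-1/1500 - 159*(-85)) + 558 = (-1/1500 + 13515) + 558 = 20272499/1500 + 558 = 21109499/1500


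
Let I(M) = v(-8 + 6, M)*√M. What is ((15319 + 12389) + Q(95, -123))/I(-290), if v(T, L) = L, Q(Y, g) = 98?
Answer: 13903*I*√290/42050 ≈ 5.6304*I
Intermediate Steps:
I(M) = M^(3/2) (I(M) = M*√M = M^(3/2))
((15319 + 12389) + Q(95, -123))/I(-290) = ((15319 + 12389) + 98)/((-290)^(3/2)) = (27708 + 98)/((-290*I*√290)) = 27806*(I*√290/84100) = 13903*I*√290/42050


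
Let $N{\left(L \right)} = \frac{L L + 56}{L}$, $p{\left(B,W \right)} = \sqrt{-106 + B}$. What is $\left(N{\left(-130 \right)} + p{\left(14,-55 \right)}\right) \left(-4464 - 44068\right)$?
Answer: $\frac{411454296}{65} - 97064 i \sqrt{23} \approx 6.3301 \cdot 10^{6} - 4.655 \cdot 10^{5} i$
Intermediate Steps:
$N{\left(L \right)} = \frac{56 + L^{2}}{L}$ ($N{\left(L \right)} = \frac{L^{2} + 56}{L} = \frac{56 + L^{2}}{L}$)
$\left(N{\left(-130 \right)} + p{\left(14,-55 \right)}\right) \left(-4464 - 44068\right) = \left(\left(-130 + \frac{56}{-130}\right) + \sqrt{-106 + 14}\right) \left(-4464 - 44068\right) = \left(\left(-130 + 56 \left(- \frac{1}{130}\right)\right) + \sqrt{-92}\right) \left(-48532\right) = \left(\left(-130 - \frac{28}{65}\right) + 2 i \sqrt{23}\right) \left(-48532\right) = \left(- \frac{8478}{65} + 2 i \sqrt{23}\right) \left(-48532\right) = \frac{411454296}{65} - 97064 i \sqrt{23}$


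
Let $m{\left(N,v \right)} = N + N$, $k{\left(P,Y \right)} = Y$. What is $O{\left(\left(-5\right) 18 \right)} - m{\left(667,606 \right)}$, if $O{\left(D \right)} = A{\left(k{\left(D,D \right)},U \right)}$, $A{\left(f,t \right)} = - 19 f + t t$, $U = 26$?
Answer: $1052$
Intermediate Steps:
$A{\left(f,t \right)} = t^{2} - 19 f$ ($A{\left(f,t \right)} = - 19 f + t^{2} = t^{2} - 19 f$)
$O{\left(D \right)} = 676 - 19 D$ ($O{\left(D \right)} = 26^{2} - 19 D = 676 - 19 D$)
$m{\left(N,v \right)} = 2 N$
$O{\left(\left(-5\right) 18 \right)} - m{\left(667,606 \right)} = \left(676 - 19 \left(\left(-5\right) 18\right)\right) - 2 \cdot 667 = \left(676 - -1710\right) - 1334 = \left(676 + 1710\right) - 1334 = 2386 - 1334 = 1052$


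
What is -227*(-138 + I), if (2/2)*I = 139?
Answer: -227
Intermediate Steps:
I = 139
-227*(-138 + I) = -227*(-138 + 139) = -227*1 = -227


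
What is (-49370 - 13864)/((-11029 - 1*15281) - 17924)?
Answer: 31617/22117 ≈ 1.4295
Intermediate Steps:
(-49370 - 13864)/((-11029 - 1*15281) - 17924) = -63234/((-11029 - 15281) - 17924) = -63234/(-26310 - 17924) = -63234/(-44234) = -63234*(-1/44234) = 31617/22117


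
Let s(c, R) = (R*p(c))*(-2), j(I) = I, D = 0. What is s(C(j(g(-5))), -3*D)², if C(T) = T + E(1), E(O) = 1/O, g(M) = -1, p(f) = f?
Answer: 0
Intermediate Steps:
C(T) = 1 + T (C(T) = T + 1/1 = T + 1 = 1 + T)
s(c, R) = -2*R*c (s(c, R) = (R*c)*(-2) = -2*R*c)
s(C(j(g(-5))), -3*D)² = (-2*(-3*0)*(1 - 1))² = (-2*0*0)² = 0² = 0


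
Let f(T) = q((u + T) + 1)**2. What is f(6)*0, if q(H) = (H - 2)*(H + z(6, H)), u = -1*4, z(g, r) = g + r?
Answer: 0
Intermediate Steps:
u = -4
q(H) = (-2 + H)*(6 + 2*H) (q(H) = (H - 2)*(H + (6 + H)) = (-2 + H)*(6 + 2*H))
f(T) = (-18 + 2*T + 2*(-3 + T)**2)**2 (f(T) = (-12 + 2*((-4 + T) + 1) + 2*((-4 + T) + 1)**2)**2 = (-12 + 2*(-3 + T) + 2*(-3 + T)**2)**2 = (-12 + (-6 + 2*T) + 2*(-3 + T)**2)**2 = (-18 + 2*T + 2*(-3 + T)**2)**2)
f(6)*0 = (4*6**2*(25 + 6**2 - 10*6))*0 = (4*36*(25 + 36 - 60))*0 = (4*36*1)*0 = 144*0 = 0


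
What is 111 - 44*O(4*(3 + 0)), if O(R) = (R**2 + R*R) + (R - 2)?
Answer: -13001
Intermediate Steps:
O(R) = -2 + R + 2*R**2 (O(R) = (R**2 + R**2) + (-2 + R) = 2*R**2 + (-2 + R) = -2 + R + 2*R**2)
111 - 44*O(4*(3 + 0)) = 111 - 44*(-2 + 4*(3 + 0) + 2*(4*(3 + 0))**2) = 111 - 44*(-2 + 4*3 + 2*(4*3)**2) = 111 - 44*(-2 + 12 + 2*12**2) = 111 - 44*(-2 + 12 + 2*144) = 111 - 44*(-2 + 12 + 288) = 111 - 44*298 = 111 - 13112 = -13001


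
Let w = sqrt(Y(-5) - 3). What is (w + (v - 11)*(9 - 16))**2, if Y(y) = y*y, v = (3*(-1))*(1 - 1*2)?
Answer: (56 + sqrt(22))**2 ≈ 3683.3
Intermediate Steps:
v = 3 (v = -3*(1 - 2) = -3*(-1) = 3)
Y(y) = y**2
w = sqrt(22) (w = sqrt((-5)**2 - 3) = sqrt(25 - 3) = sqrt(22) ≈ 4.6904)
(w + (v - 11)*(9 - 16))**2 = (sqrt(22) + (3 - 11)*(9 - 16))**2 = (sqrt(22) - 8*(-7))**2 = (sqrt(22) + 56)**2 = (56 + sqrt(22))**2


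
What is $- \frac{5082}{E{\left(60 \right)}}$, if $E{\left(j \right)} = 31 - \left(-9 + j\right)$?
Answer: $\frac{2541}{10} \approx 254.1$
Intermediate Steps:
$E{\left(j \right)} = 40 - j$
$- \frac{5082}{E{\left(60 \right)}} = - \frac{5082}{40 - 60} = - \frac{5082}{-20} = \left(-5082\right) \left(- \frac{1}{20}\right) = \frac{2541}{10}$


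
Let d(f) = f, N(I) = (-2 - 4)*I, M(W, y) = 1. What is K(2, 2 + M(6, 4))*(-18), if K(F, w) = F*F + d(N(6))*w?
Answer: 1872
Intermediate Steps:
N(I) = -6*I
K(F, w) = F**2 - 36*w (K(F, w) = F*F + (-6*6)*w = F**2 - 36*w)
K(2, 2 + M(6, 4))*(-18) = (2**2 - 36*(2 + 1))*(-18) = (4 - 36*3)*(-18) = (4 - 108)*(-18) = -104*(-18) = 1872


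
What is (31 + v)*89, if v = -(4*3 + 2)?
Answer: 1513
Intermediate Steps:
v = -14 (v = -(12 + 2) = -1*14 = -14)
(31 + v)*89 = (31 - 14)*89 = 17*89 = 1513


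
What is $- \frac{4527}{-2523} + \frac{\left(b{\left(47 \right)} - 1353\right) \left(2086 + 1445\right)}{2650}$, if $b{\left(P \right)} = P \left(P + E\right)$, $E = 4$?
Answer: $\frac{1552115487}{1114325} \approx 1392.9$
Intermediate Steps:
$b{\left(P \right)} = P \left(4 + P\right)$ ($b{\left(P \right)} = P \left(P + 4\right) = P \left(4 + P\right)$)
$- \frac{4527}{-2523} + \frac{\left(b{\left(47 \right)} - 1353\right) \left(2086 + 1445\right)}{2650} = - \frac{4527}{-2523} + \frac{\left(47 \left(4 + 47\right) - 1353\right) \left(2086 + 1445\right)}{2650} = \left(-4527\right) \left(- \frac{1}{2523}\right) + \left(47 \cdot 51 - 1353\right) 3531 \cdot \frac{1}{2650} = \frac{1509}{841} + \left(2397 - 1353\right) 3531 \cdot \frac{1}{2650} = \frac{1509}{841} + 1044 \cdot 3531 \cdot \frac{1}{2650} = \frac{1509}{841} + 3686364 \cdot \frac{1}{2650} = \frac{1509}{841} + \frac{1843182}{1325} = \frac{1552115487}{1114325}$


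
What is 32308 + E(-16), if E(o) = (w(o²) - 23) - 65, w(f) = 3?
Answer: 32223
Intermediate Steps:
E(o) = -85 (E(o) = (3 - 23) - 65 = -20 - 65 = -85)
32308 + E(-16) = 32308 - 85 = 32223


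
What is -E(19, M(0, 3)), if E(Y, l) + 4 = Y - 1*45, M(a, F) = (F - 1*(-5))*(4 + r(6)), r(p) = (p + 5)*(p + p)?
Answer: 30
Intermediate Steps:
r(p) = 2*p*(5 + p) (r(p) = (5 + p)*(2*p) = 2*p*(5 + p))
M(a, F) = 680 + 136*F (M(a, F) = (F - 1*(-5))*(4 + 2*6*(5 + 6)) = (F + 5)*(4 + 2*6*11) = (5 + F)*(4 + 132) = (5 + F)*136 = 680 + 136*F)
E(Y, l) = -49 + Y (E(Y, l) = -4 + (Y - 1*45) = -4 + (Y - 45) = -4 + (-45 + Y) = -49 + Y)
-E(19, M(0, 3)) = -(-49 + 19) = -1*(-30) = 30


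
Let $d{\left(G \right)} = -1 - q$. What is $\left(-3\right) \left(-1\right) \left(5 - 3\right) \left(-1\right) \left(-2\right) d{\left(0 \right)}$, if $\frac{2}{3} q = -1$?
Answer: $6$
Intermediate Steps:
$q = - \frac{3}{2}$ ($q = \frac{3}{2} \left(-1\right) = - \frac{3}{2} \approx -1.5$)
$d{\left(G \right)} = \frac{1}{2}$ ($d{\left(G \right)} = -1 - - \frac{3}{2} = -1 + \frac{3}{2} = \frac{1}{2}$)
$\left(-3\right) \left(-1\right) \left(5 - 3\right) \left(-1\right) \left(-2\right) d{\left(0 \right)} = \left(-3\right) \left(-1\right) \left(5 - 3\right) \left(-1\right) \left(-2\right) \frac{1}{2} = 3 \cdot 2 \cdot 2 \cdot \frac{1}{2} = 6 \cdot 1 = 6$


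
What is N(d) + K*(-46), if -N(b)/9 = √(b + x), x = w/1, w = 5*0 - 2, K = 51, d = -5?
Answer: -2346 - 9*I*√7 ≈ -2346.0 - 23.812*I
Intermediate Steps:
w = -2 (w = 0 - 2 = -2)
x = -2 (x = -2/1 = -2*1 = -2)
N(b) = -9*√(-2 + b) (N(b) = -9*√(b - 2) = -9*√(-2 + b))
N(d) + K*(-46) = -9*√(-2 - 5) + 51*(-46) = -9*I*√7 - 2346 = -2346 - 9*I*√7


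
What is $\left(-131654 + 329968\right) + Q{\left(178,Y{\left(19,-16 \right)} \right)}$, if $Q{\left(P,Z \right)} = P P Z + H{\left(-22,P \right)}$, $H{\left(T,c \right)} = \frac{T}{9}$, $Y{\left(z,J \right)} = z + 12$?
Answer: $\frac{10624640}{9} \approx 1.1805 \cdot 10^{6}$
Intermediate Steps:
$Y{\left(z,J \right)} = 12 + z$
$H{\left(T,c \right)} = \frac{T}{9}$ ($H{\left(T,c \right)} = T \frac{1}{9} = \frac{T}{9}$)
$Q{\left(P,Z \right)} = - \frac{22}{9} + Z P^{2}$ ($Q{\left(P,Z \right)} = P P Z + \frac{1}{9} \left(-22\right) = P^{2} Z - \frac{22}{9} = Z P^{2} - \frac{22}{9} = - \frac{22}{9} + Z P^{2}$)
$\left(-131654 + 329968\right) + Q{\left(178,Y{\left(19,-16 \right)} \right)} = \left(-131654 + 329968\right) - \left(\frac{22}{9} - \left(12 + 19\right) 178^{2}\right) = 198314 + \left(- \frac{22}{9} + 31 \cdot 31684\right) = 198314 + \left(- \frac{22}{9} + 982204\right) = 198314 + \frac{8839814}{9} = \frac{10624640}{9}$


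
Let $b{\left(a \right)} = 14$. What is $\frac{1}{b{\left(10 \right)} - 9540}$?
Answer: $- \frac{1}{9526} \approx -0.00010498$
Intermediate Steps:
$\frac{1}{b{\left(10 \right)} - 9540} = \frac{1}{14 - 9540} = \frac{1}{-9526} = - \frac{1}{9526}$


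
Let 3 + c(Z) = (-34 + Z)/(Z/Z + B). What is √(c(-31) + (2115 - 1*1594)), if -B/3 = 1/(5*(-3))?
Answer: 11*√138/6 ≈ 21.537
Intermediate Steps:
B = ⅕ (B = -3/(5*(-3)) = -3/(-15) = -3*(-1/15) = ⅕ ≈ 0.20000)
c(Z) = -94/3 + 5*Z/6 (c(Z) = -3 + (-34 + Z)/(Z/Z + ⅕) = -3 + (-34 + Z)/(1 + ⅕) = -3 + (-34 + Z)/(6/5) = -3 + (-34 + Z)*(⅚) = -3 + (-85/3 + 5*Z/6) = -94/3 + 5*Z/6)
√(c(-31) + (2115 - 1*1594)) = √((-94/3 + (⅚)*(-31)) + (2115 - 1*1594)) = √((-94/3 - 155/6) + (2115 - 1594)) = √(-343/6 + 521) = √(2783/6) = 11*√138/6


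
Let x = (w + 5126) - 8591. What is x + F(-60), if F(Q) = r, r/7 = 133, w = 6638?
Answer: 4104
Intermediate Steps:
r = 931 (r = 7*133 = 931)
F(Q) = 931
x = 3173 (x = (6638 + 5126) - 8591 = 11764 - 8591 = 3173)
x + F(-60) = 3173 + 931 = 4104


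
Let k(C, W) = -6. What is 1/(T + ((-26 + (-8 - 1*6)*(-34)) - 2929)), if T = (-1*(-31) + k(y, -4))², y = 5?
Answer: -1/1854 ≈ -0.00053937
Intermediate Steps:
T = 625 (T = (-1*(-31) - 6)² = (31 - 6)² = 25² = 625)
1/(T + ((-26 + (-8 - 1*6)*(-34)) - 2929)) = 1/(625 + ((-26 + (-8 - 1*6)*(-34)) - 2929)) = 1/(625 + ((-26 + (-8 - 6)*(-34)) - 2929)) = 1/(625 + ((-26 - 14*(-34)) - 2929)) = 1/(625 + ((-26 + 476) - 2929)) = 1/(625 + (450 - 2929)) = 1/(625 - 2479) = 1/(-1854) = -1/1854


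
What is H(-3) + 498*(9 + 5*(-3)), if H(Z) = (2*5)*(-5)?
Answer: -3038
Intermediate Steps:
H(Z) = -50 (H(Z) = 10*(-5) = -50)
H(-3) + 498*(9 + 5*(-3)) = -50 + 498*(9 + 5*(-3)) = -50 + 498*(9 - 15) = -50 + 498*(-6) = -50 - 2988 = -3038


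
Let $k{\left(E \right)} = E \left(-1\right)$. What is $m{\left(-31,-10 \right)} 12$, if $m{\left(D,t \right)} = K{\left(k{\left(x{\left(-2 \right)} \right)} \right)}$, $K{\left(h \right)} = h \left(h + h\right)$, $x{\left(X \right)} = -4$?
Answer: $384$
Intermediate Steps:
$k{\left(E \right)} = - E$
$K{\left(h \right)} = 2 h^{2}$ ($K{\left(h \right)} = h 2 h = 2 h^{2}$)
$m{\left(D,t \right)} = 32$ ($m{\left(D,t \right)} = 2 \left(\left(-1\right) \left(-4\right)\right)^{2} = 2 \cdot 4^{2} = 2 \cdot 16 = 32$)
$m{\left(-31,-10 \right)} 12 = 32 \cdot 12 = 384$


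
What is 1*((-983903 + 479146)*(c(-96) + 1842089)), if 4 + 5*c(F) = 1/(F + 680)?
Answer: -543007237624313/584 ≈ -9.2981e+11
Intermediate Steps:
c(F) = -⅘ + 1/(5*(680 + F)) (c(F) = -⅘ + 1/(5*(F + 680)) = -⅘ + 1/(5*(680 + F)))
1*((-983903 + 479146)*(c(-96) + 1842089)) = 1*((-983903 + 479146)*((-2719 - 4*(-96))/(5*(680 - 96)) + 1842089)) = 1*(-504757*((⅕)*(-2719 + 384)/584 + 1842089)) = 1*(-504757*((⅕)*(1/584)*(-2335) + 1842089)) = 1*(-504757*(-467/584 + 1842089)) = 1*(-504757*1075779509/584) = 1*(-543007237624313/584) = -543007237624313/584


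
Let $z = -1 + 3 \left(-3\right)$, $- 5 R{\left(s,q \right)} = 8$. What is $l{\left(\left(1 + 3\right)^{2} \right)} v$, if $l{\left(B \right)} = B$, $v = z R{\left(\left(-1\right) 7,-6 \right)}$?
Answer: $256$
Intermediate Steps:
$R{\left(s,q \right)} = - \frac{8}{5}$ ($R{\left(s,q \right)} = \left(- \frac{1}{5}\right) 8 = - \frac{8}{5}$)
$z = -10$ ($z = -1 - 9 = -10$)
$v = 16$ ($v = \left(-10\right) \left(- \frac{8}{5}\right) = 16$)
$l{\left(\left(1 + 3\right)^{2} \right)} v = \left(1 + 3\right)^{2} \cdot 16 = 4^{2} \cdot 16 = 16 \cdot 16 = 256$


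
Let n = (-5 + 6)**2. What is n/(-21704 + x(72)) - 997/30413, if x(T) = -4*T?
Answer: -21956437/668842696 ≈ -0.032827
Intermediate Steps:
n = 1 (n = 1**2 = 1)
n/(-21704 + x(72)) - 997/30413 = 1/(-21704 - 4*72) - 997/30413 = 1/(-21704 - 288) - 997*1/30413 = 1/(-21992) - 997/30413 = 1*(-1/21992) - 997/30413 = -1/21992 - 997/30413 = -21956437/668842696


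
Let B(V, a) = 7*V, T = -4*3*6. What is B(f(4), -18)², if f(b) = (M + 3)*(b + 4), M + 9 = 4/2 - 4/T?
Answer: 3952144/81 ≈ 48792.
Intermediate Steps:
T = -72 (T = -12*6 = -72)
M = -125/18 (M = -9 + (4/2 - 4/(-72)) = -9 + (4*(½) - 4*(-1/72)) = -9 + (2 + 1/18) = -9 + 37/18 = -125/18 ≈ -6.9444)
f(b) = -142/9 - 71*b/18 (f(b) = (-125/18 + 3)*(b + 4) = -71*(4 + b)/18 = -142/9 - 71*b/18)
B(f(4), -18)² = (7*(-142/9 - 71/18*4))² = (7*(-142/9 - 142/9))² = (7*(-284/9))² = (-1988/9)² = 3952144/81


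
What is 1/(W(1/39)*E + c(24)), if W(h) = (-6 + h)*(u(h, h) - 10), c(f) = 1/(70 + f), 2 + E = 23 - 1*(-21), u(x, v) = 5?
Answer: 1222/1533153 ≈ 0.00079705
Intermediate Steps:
E = 42 (E = -2 + (23 - 1*(-21)) = -2 + (23 + 21) = -2 + 44 = 42)
W(h) = 30 - 5*h (W(h) = (-6 + h)*(5 - 10) = (-6 + h)*(-5) = 30 - 5*h)
1/(W(1/39)*E + c(24)) = 1/((30 - 5/39)*42 + 1/(70 + 24)) = 1/((30 - 5*1/39)*42 + 1/94) = 1/((30 - 5/39)*42 + 1/94) = 1/((1165/39)*42 + 1/94) = 1/(16310/13 + 1/94) = 1/(1533153/1222) = 1222/1533153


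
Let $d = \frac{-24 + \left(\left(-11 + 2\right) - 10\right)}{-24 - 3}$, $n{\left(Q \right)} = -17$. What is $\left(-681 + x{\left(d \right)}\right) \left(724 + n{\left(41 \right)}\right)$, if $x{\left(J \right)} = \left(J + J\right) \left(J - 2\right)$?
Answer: $- \frac{351658265}{729} \approx -4.8238 \cdot 10^{5}$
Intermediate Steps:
$d = \frac{43}{27}$ ($d = \frac{-24 - 19}{-27} = \left(-24 - 19\right) \left(- \frac{1}{27}\right) = \left(-43\right) \left(- \frac{1}{27}\right) = \frac{43}{27} \approx 1.5926$)
$x{\left(J \right)} = 2 J \left(-2 + J\right)$
$\left(-681 + x{\left(d \right)}\right) \left(724 + n{\left(41 \right)}\right) = \left(-681 + 2 \cdot \frac{43}{27} \left(-2 + \frac{43}{27}\right)\right) \left(724 - 17\right) = \left(-681 + 2 \cdot \frac{43}{27} \left(- \frac{11}{27}\right)\right) 707 = \left(-681 - \frac{946}{729}\right) 707 = \left(- \frac{497395}{729}\right) 707 = - \frac{351658265}{729}$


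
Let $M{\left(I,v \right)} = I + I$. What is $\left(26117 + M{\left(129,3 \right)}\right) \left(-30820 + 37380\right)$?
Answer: $173020000$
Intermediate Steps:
$M{\left(I,v \right)} = 2 I$
$\left(26117 + M{\left(129,3 \right)}\right) \left(-30820 + 37380\right) = \left(26117 + 2 \cdot 129\right) \left(-30820 + 37380\right) = \left(26117 + 258\right) 6560 = 26375 \cdot 6560 = 173020000$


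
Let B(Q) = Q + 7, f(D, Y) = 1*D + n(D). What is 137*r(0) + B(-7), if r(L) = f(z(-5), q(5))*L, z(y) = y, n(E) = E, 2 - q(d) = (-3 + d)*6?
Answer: 0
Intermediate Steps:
q(d) = 20 - 6*d (q(d) = 2 - (-3 + d)*6 = 2 - (-18 + 6*d) = 2 + (18 - 6*d) = 20 - 6*d)
f(D, Y) = 2*D (f(D, Y) = 1*D + D = D + D = 2*D)
B(Q) = 7 + Q
r(L) = -10*L (r(L) = (2*(-5))*L = -10*L)
137*r(0) + B(-7) = 137*(-10*0) + (7 - 7) = 137*0 + 0 = 0 + 0 = 0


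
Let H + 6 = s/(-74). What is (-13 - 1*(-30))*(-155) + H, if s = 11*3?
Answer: -195467/74 ≈ -2641.4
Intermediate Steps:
s = 33
H = -477/74 (H = -6 + 33/(-74) = -6 + 33*(-1/74) = -6 - 33/74 = -477/74 ≈ -6.4459)
(-13 - 1*(-30))*(-155) + H = (-13 - 1*(-30))*(-155) - 477/74 = (-13 + 30)*(-155) - 477/74 = 17*(-155) - 477/74 = -2635 - 477/74 = -195467/74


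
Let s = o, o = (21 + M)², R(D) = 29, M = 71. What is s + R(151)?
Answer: 8493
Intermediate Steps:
o = 8464 (o = (21 + 71)² = 92² = 8464)
s = 8464
s + R(151) = 8464 + 29 = 8493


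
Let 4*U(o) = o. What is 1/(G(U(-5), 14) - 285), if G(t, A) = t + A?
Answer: -4/1089 ≈ -0.0036731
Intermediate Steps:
U(o) = o/4
G(t, A) = A + t
1/(G(U(-5), 14) - 285) = 1/((14 + (¼)*(-5)) - 285) = 1/((14 - 5/4) - 285) = 1/(51/4 - 285) = 1/(-1089/4) = -4/1089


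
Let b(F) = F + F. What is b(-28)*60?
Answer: -3360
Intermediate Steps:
b(F) = 2*F
b(-28)*60 = (2*(-28))*60 = -56*60 = -3360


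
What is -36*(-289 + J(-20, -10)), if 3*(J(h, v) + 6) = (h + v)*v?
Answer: 7020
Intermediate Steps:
J(h, v) = -6 + v*(h + v)/3 (J(h, v) = -6 + ((h + v)*v)/3 = -6 + (v*(h + v))/3 = -6 + v*(h + v)/3)
-36*(-289 + J(-20, -10)) = -36*(-289 + (-6 + (1/3)*(-10)**2 + (1/3)*(-20)*(-10))) = -36*(-289 + (-6 + (1/3)*100 + 200/3)) = -36*(-289 + (-6 + 100/3 + 200/3)) = -36*(-289 + 94) = -36*(-195) = 7020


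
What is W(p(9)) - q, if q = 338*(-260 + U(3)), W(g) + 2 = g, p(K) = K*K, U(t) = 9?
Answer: 84917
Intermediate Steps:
p(K) = K**2
W(g) = -2 + g
q = -84838 (q = 338*(-260 + 9) = 338*(-251) = -84838)
W(p(9)) - q = (-2 + 9**2) - 1*(-84838) = (-2 + 81) + 84838 = 79 + 84838 = 84917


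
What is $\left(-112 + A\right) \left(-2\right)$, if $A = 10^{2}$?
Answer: $24$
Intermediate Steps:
$A = 100$
$\left(-112 + A\right) \left(-2\right) = \left(-112 + 100\right) \left(-2\right) = \left(-12\right) \left(-2\right) = 24$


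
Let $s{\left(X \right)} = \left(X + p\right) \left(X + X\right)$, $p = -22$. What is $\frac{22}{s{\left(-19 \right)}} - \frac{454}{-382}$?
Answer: $\frac{178934}{148789} \approx 1.2026$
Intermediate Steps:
$s{\left(X \right)} = 2 X \left(-22 + X\right)$ ($s{\left(X \right)} = \left(X - 22\right) \left(X + X\right) = \left(-22 + X\right) 2 X = 2 X \left(-22 + X\right)$)
$\frac{22}{s{\left(-19 \right)}} - \frac{454}{-382} = \frac{22}{2 \left(-19\right) \left(-22 - 19\right)} - \frac{454}{-382} = \frac{22}{2 \left(-19\right) \left(-41\right)} - - \frac{227}{191} = \frac{22}{1558} + \frac{227}{191} = 22 \cdot \frac{1}{1558} + \frac{227}{191} = \frac{11}{779} + \frac{227}{191} = \frac{178934}{148789}$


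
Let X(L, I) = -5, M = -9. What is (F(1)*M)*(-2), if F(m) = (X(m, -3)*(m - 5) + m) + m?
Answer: 396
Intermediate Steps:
F(m) = 25 - 3*m (F(m) = (-5*(m - 5) + m) + m = (-5*(-5 + m) + m) + m = ((25 - 5*m) + m) + m = (25 - 4*m) + m = 25 - 3*m)
(F(1)*M)*(-2) = ((25 - 3*1)*(-9))*(-2) = ((25 - 3)*(-9))*(-2) = (22*(-9))*(-2) = -198*(-2) = 396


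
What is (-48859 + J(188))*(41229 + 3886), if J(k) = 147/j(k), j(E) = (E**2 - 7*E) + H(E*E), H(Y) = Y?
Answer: -50971624793705/23124 ≈ -2.2043e+9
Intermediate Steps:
j(E) = -7*E + 2*E**2 (j(E) = (E**2 - 7*E) + E*E = (E**2 - 7*E) + E**2 = -7*E + 2*E**2)
J(k) = 147/(k*(-7 + 2*k)) (J(k) = 147/((k*(-7 + 2*k))) = 147*(1/(k*(-7 + 2*k))) = 147/(k*(-7 + 2*k)))
(-48859 + J(188))*(41229 + 3886) = (-48859 + 147/(188*(-7 + 2*188)))*(41229 + 3886) = (-48859 + 147*(1/188)/(-7 + 376))*45115 = (-48859 + 147*(1/188)/369)*45115 = (-48859 + 147*(1/188)*(1/369))*45115 = (-48859 + 49/23124)*45115 = -1129815467/23124*45115 = -50971624793705/23124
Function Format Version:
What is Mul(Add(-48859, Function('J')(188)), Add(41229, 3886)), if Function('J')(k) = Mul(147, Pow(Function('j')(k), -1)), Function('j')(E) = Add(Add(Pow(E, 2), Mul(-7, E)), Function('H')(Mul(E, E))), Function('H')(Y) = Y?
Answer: Rational(-50971624793705, 23124) ≈ -2.2043e+9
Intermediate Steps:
Function('j')(E) = Add(Mul(-7, E), Mul(2, Pow(E, 2))) (Function('j')(E) = Add(Add(Pow(E, 2), Mul(-7, E)), Mul(E, E)) = Add(Add(Pow(E, 2), Mul(-7, E)), Pow(E, 2)) = Add(Mul(-7, E), Mul(2, Pow(E, 2))))
Function('J')(k) = Mul(147, Pow(k, -1), Pow(Add(-7, Mul(2, k)), -1)) (Function('J')(k) = Mul(147, Pow(Mul(k, Add(-7, Mul(2, k))), -1)) = Mul(147, Mul(Pow(k, -1), Pow(Add(-7, Mul(2, k)), -1))) = Mul(147, Pow(k, -1), Pow(Add(-7, Mul(2, k)), -1)))
Mul(Add(-48859, Function('J')(188)), Add(41229, 3886)) = Mul(Add(-48859, Mul(147, Pow(188, -1), Pow(Add(-7, Mul(2, 188)), -1))), Add(41229, 3886)) = Mul(Add(-48859, Mul(147, Rational(1, 188), Pow(Add(-7, 376), -1))), 45115) = Mul(Add(-48859, Mul(147, Rational(1, 188), Pow(369, -1))), 45115) = Mul(Add(-48859, Mul(147, Rational(1, 188), Rational(1, 369))), 45115) = Mul(Add(-48859, Rational(49, 23124)), 45115) = Mul(Rational(-1129815467, 23124), 45115) = Rational(-50971624793705, 23124)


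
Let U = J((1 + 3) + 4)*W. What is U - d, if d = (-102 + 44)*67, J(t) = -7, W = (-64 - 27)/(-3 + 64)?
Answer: 237683/61 ≈ 3896.4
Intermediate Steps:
W = -91/61 ≈ -1.4918
d = -3886 (d = -58*67 = -3886)
U = 637/61 (U = -7*(-91/61) = 637/61 ≈ 10.443)
U - d = 637/61 - 1*(-3886) = 637/61 + 3886 = 237683/61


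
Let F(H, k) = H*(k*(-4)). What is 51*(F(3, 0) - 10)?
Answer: -510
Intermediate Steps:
F(H, k) = -4*H*k (F(H, k) = H*(-4*k) = -4*H*k)
51*(F(3, 0) - 10) = 51*(-4*3*0 - 10) = 51*(0 - 10) = 51*(-10) = -510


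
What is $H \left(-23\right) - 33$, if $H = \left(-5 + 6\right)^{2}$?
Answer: $-56$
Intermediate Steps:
$H = 1$ ($H = 1^{2} = 1$)
$H \left(-23\right) - 33 = 1 \left(-23\right) - 33 = -23 - 33 = -56$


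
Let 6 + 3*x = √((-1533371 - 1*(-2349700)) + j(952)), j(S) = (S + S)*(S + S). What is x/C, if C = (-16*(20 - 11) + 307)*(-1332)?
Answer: 1/108558 - √493505/217116 ≈ -0.0032264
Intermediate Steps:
j(S) = 4*S² (j(S) = (2*S)*(2*S) = 4*S²)
C = -217116 (C = (-16*9 + 307)*(-1332) = (-144 + 307)*(-1332) = 163*(-1332) = -217116)
x = -2 + √493505 (x = -2 + √((-1533371 - 1*(-2349700)) + 4*952²)/3 = -2 + √((-1533371 + 2349700) + 4*906304)/3 = -2 + √(816329 + 3625216)/3 = -2 + √4441545/3 = -2 + (3*√493505)/3 = -2 + √493505 ≈ 700.50)
x/C = (-2 + √493505)/(-217116) = (-2 + √493505)*(-1/217116) = 1/108558 - √493505/217116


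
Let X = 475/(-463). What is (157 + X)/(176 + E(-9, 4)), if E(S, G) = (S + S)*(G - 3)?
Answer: 36108/36577 ≈ 0.98718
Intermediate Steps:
X = -475/463 (X = 475*(-1/463) = -475/463 ≈ -1.0259)
E(S, G) = 2*S*(-3 + G) (E(S, G) = (2*S)*(-3 + G) = 2*S*(-3 + G))
(157 + X)/(176 + E(-9, 4)) = (157 - 475/463)/(176 + 2*(-9)*(-3 + 4)) = 72216/(463*(176 + 2*(-9)*1)) = 72216/(463*(176 - 18)) = (72216/463)/158 = (72216/463)*(1/158) = 36108/36577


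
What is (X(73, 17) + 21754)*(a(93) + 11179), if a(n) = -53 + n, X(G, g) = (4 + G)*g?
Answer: 258743797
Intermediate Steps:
X(G, g) = g*(4 + G)
(X(73, 17) + 21754)*(a(93) + 11179) = (17*(4 + 73) + 21754)*((-53 + 93) + 11179) = (17*77 + 21754)*(40 + 11179) = (1309 + 21754)*11219 = 23063*11219 = 258743797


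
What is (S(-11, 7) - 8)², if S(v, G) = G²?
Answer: 1681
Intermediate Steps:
(S(-11, 7) - 8)² = (7² - 8)² = (49 - 8)² = 41² = 1681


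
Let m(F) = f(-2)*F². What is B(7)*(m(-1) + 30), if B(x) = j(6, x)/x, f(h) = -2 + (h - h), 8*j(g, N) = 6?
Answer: 3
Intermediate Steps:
j(g, N) = ¾ (j(g, N) = (⅛)*6 = ¾)
f(h) = -2 (f(h) = -2 + 0 = -2)
B(x) = 3/(4*x)
m(F) = -2*F²
B(7)*(m(-1) + 30) = ((¾)/7)*(-2*(-1)² + 30) = ((¾)*(⅐))*(-2*1 + 30) = 3*(-2 + 30)/28 = (3/28)*28 = 3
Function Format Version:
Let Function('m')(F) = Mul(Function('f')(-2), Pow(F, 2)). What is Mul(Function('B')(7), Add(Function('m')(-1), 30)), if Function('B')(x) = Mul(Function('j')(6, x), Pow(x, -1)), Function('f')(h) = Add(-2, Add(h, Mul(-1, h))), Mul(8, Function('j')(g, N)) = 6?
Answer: 3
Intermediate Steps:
Function('j')(g, N) = Rational(3, 4) (Function('j')(g, N) = Mul(Rational(1, 8), 6) = Rational(3, 4))
Function('f')(h) = -2 (Function('f')(h) = Add(-2, 0) = -2)
Function('B')(x) = Mul(Rational(3, 4), Pow(x, -1))
Function('m')(F) = Mul(-2, Pow(F, 2))
Mul(Function('B')(7), Add(Function('m')(-1), 30)) = Mul(Mul(Rational(3, 4), Pow(7, -1)), Add(Mul(-2, Pow(-1, 2)), 30)) = Mul(Mul(Rational(3, 4), Rational(1, 7)), Add(Mul(-2, 1), 30)) = Mul(Rational(3, 28), Add(-2, 30)) = Mul(Rational(3, 28), 28) = 3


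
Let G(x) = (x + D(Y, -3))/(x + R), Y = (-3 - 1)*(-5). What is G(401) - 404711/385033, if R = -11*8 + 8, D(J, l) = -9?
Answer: 21020705/123595593 ≈ 0.17008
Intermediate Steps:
Y = 20 (Y = -4*(-5) = 20)
R = -80 (R = -88 + 8 = -80)
G(x) = (-9 + x)/(-80 + x) (G(x) = (x - 9)/(x - 80) = (-9 + x)/(-80 + x))
G(401) - 404711/385033 = (-9 + 401)/(-80 + 401) - 404711/385033 = 392/321 - 404711*1/385033 = (1/321)*392 - 404711/385033 = 392/321 - 404711/385033 = 21020705/123595593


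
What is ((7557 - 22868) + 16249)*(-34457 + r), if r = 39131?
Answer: 4384212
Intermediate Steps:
((7557 - 22868) + 16249)*(-34457 + r) = ((7557 - 22868) + 16249)*(-34457 + 39131) = (-15311 + 16249)*4674 = 938*4674 = 4384212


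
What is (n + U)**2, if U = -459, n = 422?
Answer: 1369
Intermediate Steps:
(n + U)**2 = (422 - 459)**2 = (-37)**2 = 1369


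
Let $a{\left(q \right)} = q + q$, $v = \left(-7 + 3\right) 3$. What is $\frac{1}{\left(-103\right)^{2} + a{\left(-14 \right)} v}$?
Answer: $\frac{1}{10945} \approx 9.1366 \cdot 10^{-5}$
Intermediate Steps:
$v = -12$ ($v = \left(-4\right) 3 = -12$)
$a{\left(q \right)} = 2 q$
$\frac{1}{\left(-103\right)^{2} + a{\left(-14 \right)} v} = \frac{1}{\left(-103\right)^{2} + 2 \left(-14\right) \left(-12\right)} = \frac{1}{10609 - -336} = \frac{1}{10609 + 336} = \frac{1}{10945}$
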